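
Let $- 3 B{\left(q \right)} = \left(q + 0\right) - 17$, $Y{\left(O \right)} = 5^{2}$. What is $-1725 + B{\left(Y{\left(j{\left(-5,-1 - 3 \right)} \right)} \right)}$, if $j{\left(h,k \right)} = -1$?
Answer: $- \frac{5183}{3} \approx -1727.7$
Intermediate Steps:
$Y{\left(O \right)} = 25$
$B{\left(q \right)} = \frac{17}{3} - \frac{q}{3}$ ($B{\left(q \right)} = - \frac{\left(q + 0\right) - 17}{3} = - \frac{q - 17}{3} = - \frac{-17 + q}{3} = \frac{17}{3} - \frac{q}{3}$)
$-1725 + B{\left(Y{\left(j{\left(-5,-1 - 3 \right)} \right)} \right)} = -1725 + \left(\frac{17}{3} - \frac{25}{3}\right) = -1725 - \frac{8}{3} = - \frac{5183}{3}$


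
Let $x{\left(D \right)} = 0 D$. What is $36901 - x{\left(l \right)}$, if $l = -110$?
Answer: $36901$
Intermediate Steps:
$x{\left(D \right)} = 0$
$36901 - x{\left(l \right)} = 36901 - 0 = 36901 + 0 = 36901$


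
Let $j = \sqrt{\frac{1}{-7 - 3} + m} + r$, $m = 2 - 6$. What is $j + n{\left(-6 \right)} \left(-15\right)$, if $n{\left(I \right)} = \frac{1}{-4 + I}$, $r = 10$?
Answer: $\frac{23}{2} + \frac{i \sqrt{410}}{10} \approx 11.5 + 2.0248 i$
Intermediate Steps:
$m = -4$ ($m = 2 - 6 = -4$)
$j = 10 + \frac{i \sqrt{410}}{10}$ ($j = \sqrt{\frac{1}{-7 - 3} - 4} + 10 = \sqrt{\frac{1}{-10} - 4} + 10 = \sqrt{- \frac{1}{10} - 4} + 10 = \sqrt{- \frac{41}{10}} + 10 = \frac{i \sqrt{410}}{10} + 10 = 10 + \frac{i \sqrt{410}}{10} \approx 10.0 + 2.0248 i$)
$j + n{\left(-6 \right)} \left(-15\right) = \left(10 + \frac{i \sqrt{410}}{10}\right) + \frac{1}{-4 - 6} \left(-15\right) = \left(10 + \frac{i \sqrt{410}}{10}\right) + \frac{1}{-10} \left(-15\right) = \left(10 + \frac{i \sqrt{410}}{10}\right) - - \frac{3}{2} = \left(10 + \frac{i \sqrt{410}}{10}\right) + \frac{3}{2} = \frac{23}{2} + \frac{i \sqrt{410}}{10}$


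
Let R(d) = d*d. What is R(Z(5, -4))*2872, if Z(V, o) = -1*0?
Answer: 0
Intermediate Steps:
Z(V, o) = 0
R(d) = d²
R(Z(5, -4))*2872 = 0²*2872 = 0*2872 = 0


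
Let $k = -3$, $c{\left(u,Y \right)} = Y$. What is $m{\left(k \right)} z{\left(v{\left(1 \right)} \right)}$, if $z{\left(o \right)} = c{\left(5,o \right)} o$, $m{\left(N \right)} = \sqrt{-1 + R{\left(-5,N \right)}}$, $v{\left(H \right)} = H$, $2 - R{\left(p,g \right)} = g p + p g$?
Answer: $i \sqrt{29} \approx 5.3852 i$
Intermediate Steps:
$R{\left(p,g \right)} = 2 - 2 g p$ ($R{\left(p,g \right)} = 2 - \left(g p + p g\right) = 2 - \left(g p + g p\right) = 2 - 2 g p$)
$m{\left(N \right)} = \sqrt{1 + 10 N}$ ($m{\left(N \right)} = \sqrt{-1 - \left(-2 + 2 N \left(-5\right)\right)} = \sqrt{-1 + \left(2 + 10 N\right)} = \sqrt{1 + 10 N}$)
$z{\left(o \right)} = o^{2}$ ($z{\left(o \right)} = o o = o^{2}$)
$m{\left(k \right)} z{\left(v{\left(1 \right)} \right)} = \sqrt{1 + 10 \left(-3\right)} 1^{2} = \sqrt{1 - 30} \cdot 1 = \sqrt{-29} \cdot 1 = i \sqrt{29} \cdot 1 = i \sqrt{29}$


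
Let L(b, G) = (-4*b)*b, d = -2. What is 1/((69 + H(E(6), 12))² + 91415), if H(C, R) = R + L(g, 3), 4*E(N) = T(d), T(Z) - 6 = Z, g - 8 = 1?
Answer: 1/150464 ≈ 6.6461e-6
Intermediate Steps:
g = 9 (g = 8 + 1 = 9)
T(Z) = 6 + Z
E(N) = 1 (E(N) = (6 - 2)/4 = (¼)*4 = 1)
L(b, G) = -4*b²
H(C, R) = -324 + R (H(C, R) = R - 4*9² = R - 4*81 = R - 324 = -324 + R)
1/((69 + H(E(6), 12))² + 91415) = 1/((69 + (-324 + 12))² + 91415) = 1/((69 - 312)² + 91415) = 1/((-243)² + 91415) = 1/(59049 + 91415) = 1/150464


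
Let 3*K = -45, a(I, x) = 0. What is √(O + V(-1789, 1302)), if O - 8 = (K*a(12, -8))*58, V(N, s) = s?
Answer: √1310 ≈ 36.194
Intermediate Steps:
K = -15 (K = (⅓)*(-45) = -15)
O = 8 (O = 8 - 15*0*58 = 8 + 0*58 = 8 + 0 = 8)
√(O + V(-1789, 1302)) = √(8 + 1302) = √1310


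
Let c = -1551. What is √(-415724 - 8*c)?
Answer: 2*I*√100829 ≈ 635.07*I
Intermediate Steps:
√(-415724 - 8*c) = √(-415724 - 8*(-1551)) = √(-415724 + 12408) = √(-403316) = 2*I*√100829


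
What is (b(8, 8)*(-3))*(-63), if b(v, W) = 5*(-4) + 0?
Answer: -3780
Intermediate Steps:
b(v, W) = -20 (b(v, W) = -20 + 0 = -20)
(b(8, 8)*(-3))*(-63) = -20*(-3)*(-63) = 60*(-63) = -3780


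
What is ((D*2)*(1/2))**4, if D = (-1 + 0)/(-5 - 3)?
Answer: 1/4096 ≈ 0.00024414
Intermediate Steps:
D = 1/8 (D = -1/(-8) = -1*(-1/8) = 1/8 ≈ 0.12500)
((D*2)*(1/2))**4 = (((1/8)*2)*(1/2))**4 = ((1*(1/2))/4)**4 = ((1/4)*(1/2))**4 = (1/8)**4 = 1/4096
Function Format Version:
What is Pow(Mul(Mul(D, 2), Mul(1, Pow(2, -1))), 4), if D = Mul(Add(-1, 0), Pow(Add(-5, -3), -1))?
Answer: Rational(1, 4096) ≈ 0.00024414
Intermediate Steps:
D = Rational(1, 8) (D = Mul(-1, Pow(-8, -1)) = Mul(-1, Rational(-1, 8)) = Rational(1, 8) ≈ 0.12500)
Pow(Mul(Mul(D, 2), Mul(1, Pow(2, -1))), 4) = Pow(Mul(Mul(Rational(1, 8), 2), Mul(1, Pow(2, -1))), 4) = Pow(Mul(Rational(1, 4), Mul(1, Rational(1, 2))), 4) = Pow(Mul(Rational(1, 4), Rational(1, 2)), 4) = Pow(Rational(1, 8), 4) = Rational(1, 4096)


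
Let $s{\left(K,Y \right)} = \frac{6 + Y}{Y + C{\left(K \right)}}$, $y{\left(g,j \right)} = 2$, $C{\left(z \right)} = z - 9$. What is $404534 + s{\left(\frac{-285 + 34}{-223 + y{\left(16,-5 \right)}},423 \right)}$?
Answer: $\frac{37114066639}{91745} \approx 4.0454 \cdot 10^{5}$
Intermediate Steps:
$C{\left(z \right)} = -9 + z$ ($C{\left(z \right)} = z - 9 = -9 + z$)
$s{\left(K,Y \right)} = \frac{6 + Y}{-9 + K + Y}$ ($s{\left(K,Y \right)} = \frac{6 + Y}{Y + \left(-9 + K\right)} = \frac{6 + Y}{-9 + K + Y}$)
$404534 + s{\left(\frac{-285 + 34}{-223 + y{\left(16,-5 \right)}},423 \right)} = 404534 + \frac{6 + 423}{-9 + \frac{-285 + 34}{-223 + 2} + 423} = 404534 + \frac{1}{-9 - \frac{251}{-221} + 423} \cdot 429 = 404534 + \frac{1}{-9 - - \frac{251}{221} + 423} \cdot 429 = 404534 + \frac{1}{-9 + \frac{251}{221} + 423} \cdot 429 = 404534 + \frac{1}{\frac{91745}{221}} \cdot 429 = 404534 + \frac{221}{91745} \cdot 429 = 404534 + \frac{94809}{91745} = \frac{37114066639}{91745}$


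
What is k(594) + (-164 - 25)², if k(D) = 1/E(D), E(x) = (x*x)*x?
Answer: 7486570925065/209584584 ≈ 35721.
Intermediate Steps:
E(x) = x³ (E(x) = x²*x = x³)
k(D) = D⁻³ (k(D) = 1/(D³) = D⁻³)
k(594) + (-164 - 25)² = 594⁻³ + (-164 - 25)² = 1/209584584 + (-189)² = 1/209584584 + 35721 = 7486570925065/209584584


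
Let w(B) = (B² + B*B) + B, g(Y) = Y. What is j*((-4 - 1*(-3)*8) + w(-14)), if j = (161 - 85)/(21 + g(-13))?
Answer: 3781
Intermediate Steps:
j = 19/2 (j = (161 - 85)/(21 - 13) = 76/8 = 76*(⅛) = 19/2 ≈ 9.5000)
w(B) = B + 2*B² (w(B) = (B² + B²) + B = 2*B² + B = B + 2*B²)
j*((-4 - 1*(-3)*8) + w(-14)) = 19*((-4 - 1*(-3)*8) - 14*(1 + 2*(-14)))/2 = 19*((-4 + 3*8) - 14*(1 - 28))/2 = 19*((-4 + 24) - 14*(-27))/2 = 19*(20 + 378)/2 = (19/2)*398 = 3781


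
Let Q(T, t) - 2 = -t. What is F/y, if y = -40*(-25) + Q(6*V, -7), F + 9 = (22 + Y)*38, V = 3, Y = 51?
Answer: 2765/1009 ≈ 2.7403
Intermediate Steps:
Q(T, t) = 2 - t
F = 2765 (F = -9 + (22 + 51)*38 = -9 + 73*38 = -9 + 2774 = 2765)
y = 1009 (y = -40*(-25) + (2 - 1*(-7)) = 1000 + (2 + 7) = 1000 + 9 = 1009)
F/y = 2765/1009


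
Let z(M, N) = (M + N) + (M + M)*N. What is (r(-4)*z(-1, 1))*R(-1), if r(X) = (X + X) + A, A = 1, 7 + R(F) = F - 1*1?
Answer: -126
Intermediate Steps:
R(F) = -8 + F (R(F) = -7 + (F - 1*1) = -7 + (F - 1) = -7 + (-1 + F) = -8 + F)
z(M, N) = M + N + 2*M*N (z(M, N) = (M + N) + (2*M)*N = (M + N) + 2*M*N = M + N + 2*M*N)
r(X) = 1 + 2*X (r(X) = (X + X) + 1 = 2*X + 1 = 1 + 2*X)
(r(-4)*z(-1, 1))*R(-1) = ((1 + 2*(-4))*(-1 + 1 + 2*(-1)*1))*(-8 - 1) = ((1 - 8)*(-1 + 1 - 2))*(-9) = -7*(-2)*(-9) = 14*(-9) = -126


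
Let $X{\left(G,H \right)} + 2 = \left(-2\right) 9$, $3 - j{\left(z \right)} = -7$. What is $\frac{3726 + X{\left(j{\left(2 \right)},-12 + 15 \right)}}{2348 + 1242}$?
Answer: $\frac{1853}{1795} \approx 1.0323$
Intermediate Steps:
$j{\left(z \right)} = 10$ ($j{\left(z \right)} = 3 - -7 = 3 + 7 = 10$)
$X{\left(G,H \right)} = -20$ ($X{\left(G,H \right)} = -2 - 18 = -20$)
$\frac{3726 + X{\left(j{\left(2 \right)},-12 + 15 \right)}}{2348 + 1242} = \frac{3726 - 20}{2348 + 1242} = \frac{3706}{3590} = 3706 \cdot \frac{1}{3590} = \frac{1853}{1795}$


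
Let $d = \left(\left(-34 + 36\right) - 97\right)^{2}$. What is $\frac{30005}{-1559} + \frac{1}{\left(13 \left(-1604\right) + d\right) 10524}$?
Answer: $- \frac{3734642778299}{194044595532} \approx -19.246$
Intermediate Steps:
$d = 9025$ ($d = \left(2 - 97\right)^{2} = \left(-95\right)^{2} = 9025$)
$\frac{30005}{-1559} + \frac{1}{\left(13 \left(-1604\right) + d\right) 10524} = \frac{30005}{-1559} + \frac{1}{\left(13 \left(-1604\right) + 9025\right) 10524} = 30005 \left(- \frac{1}{1559}\right) + \frac{1}{-20852 + 9025} \cdot \frac{1}{10524} = - \frac{30005}{1559} + \frac{1}{-11827} \cdot \frac{1}{10524} = - \frac{30005}{1559} - \frac{1}{124467348} = - \frac{3734642778299}{194044595532}$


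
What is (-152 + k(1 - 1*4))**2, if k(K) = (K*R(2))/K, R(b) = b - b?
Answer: 23104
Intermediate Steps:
R(b) = 0
k(K) = 0 (k(K) = (K*0)/K = 0/K = 0)
(-152 + k(1 - 1*4))**2 = (-152 + 0)**2 = (-152)**2 = 23104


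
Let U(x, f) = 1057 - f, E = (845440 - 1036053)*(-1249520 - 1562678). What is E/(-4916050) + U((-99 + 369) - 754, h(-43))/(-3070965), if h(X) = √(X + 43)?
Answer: -164616468217941076/1509701748825 ≈ -1.0904e+5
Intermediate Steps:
E = 536041497374 (E = -190613*(-2812198) = 536041497374)
h(X) = √(43 + X)
E/(-4916050) + U((-99 + 369) - 754, h(-43))/(-3070965) = 536041497374/(-4916050) + (1057 - √(43 - 43))/(-3070965) = 536041497374*(-1/4916050) + (1057 - √0)*(-1/3070965) = -268020748687/2458025 + (1057 - 1*0)*(-1/3070965) = -268020748687/2458025 + (1057 + 0)*(-1/3070965) = -268020748687/2458025 + 1057*(-1/3070965) = -268020748687/2458025 - 1057/3070965 = -164616468217941076/1509701748825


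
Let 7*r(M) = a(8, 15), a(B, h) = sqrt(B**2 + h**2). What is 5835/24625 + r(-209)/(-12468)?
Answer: 101767367/429834300 ≈ 0.23676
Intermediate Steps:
r(M) = 17/7 (r(M) = sqrt(8**2 + 15**2)/7 = sqrt(64 + 225)/7 = sqrt(289)/7 = (1/7)*17 = 17/7)
5835/24625 + r(-209)/(-12468) = 5835/24625 + (17/7)/(-12468) = 5835*(1/24625) + (17/7)*(-1/12468) = 1167/4925 - 17/87276 = 101767367/429834300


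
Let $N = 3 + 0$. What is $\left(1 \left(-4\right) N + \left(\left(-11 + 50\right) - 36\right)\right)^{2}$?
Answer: $81$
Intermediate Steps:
$N = 3$
$\left(1 \left(-4\right) N + \left(\left(-11 + 50\right) - 36\right)\right)^{2} = \left(1 \left(-4\right) 3 + \left(\left(-11 + 50\right) - 36\right)\right)^{2} = \left(\left(-4\right) 3 + \left(39 - 36\right)\right)^{2} = \left(-12 + 3\right)^{2} = \left(-9\right)^{2} = 81$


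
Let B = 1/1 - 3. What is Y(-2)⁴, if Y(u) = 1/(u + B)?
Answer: 1/256 ≈ 0.0039063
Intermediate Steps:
B = -2 (B = 1 - 3 = -2)
Y(u) = 1/(-2 + u) (Y(u) = 1/(u - 2) = 1/(-2 + u))
Y(-2)⁴ = (1/(-2 - 2))⁴ = (1/(-4))⁴ = (-¼)⁴ = 1/256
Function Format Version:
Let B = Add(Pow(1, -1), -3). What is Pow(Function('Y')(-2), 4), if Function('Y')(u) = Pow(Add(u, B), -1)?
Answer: Rational(1, 256) ≈ 0.0039063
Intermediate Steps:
B = -2 (B = Add(1, -3) = -2)
Function('Y')(u) = Pow(Add(-2, u), -1) (Function('Y')(u) = Pow(Add(u, -2), -1) = Pow(Add(-2, u), -1))
Pow(Function('Y')(-2), 4) = Pow(Pow(Add(-2, -2), -1), 4) = Pow(Pow(-4, -1), 4) = Pow(Rational(-1, 4), 4) = Rational(1, 256)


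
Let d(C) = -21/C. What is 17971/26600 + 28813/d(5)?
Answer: -547393087/79800 ≈ -6859.6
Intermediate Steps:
17971/26600 + 28813/d(5) = 17971/26600 + 28813/((-21/5)) = 17971*(1/26600) + 28813/((-21*⅕)) = 17971/26600 + 28813/(-21/5) = 17971/26600 + 28813*(-5/21) = 17971/26600 - 144065/21 = -547393087/79800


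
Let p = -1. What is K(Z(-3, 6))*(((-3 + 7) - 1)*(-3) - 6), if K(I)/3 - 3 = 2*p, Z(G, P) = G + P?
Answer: -45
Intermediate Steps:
K(I) = 3 (K(I) = 9 + 3*(2*(-1)) = 9 + 3*(-2) = 9 - 6 = 3)
K(Z(-3, 6))*(((-3 + 7) - 1)*(-3) - 6) = 3*(((-3 + 7) - 1)*(-3) - 6) = 3*((4 - 1)*(-3) - 6) = 3*(3*(-3) - 6) = 3*(-9 - 6) = 3*(-15) = -45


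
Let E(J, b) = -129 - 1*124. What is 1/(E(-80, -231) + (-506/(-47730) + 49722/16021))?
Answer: -10333545/2582206646 ≈ -0.0040018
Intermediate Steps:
E(J, b) = -253 (E(J, b) = -129 - 124 = -253)
1/(E(-80, -231) + (-506/(-47730) + 49722/16021)) = 1/(-253 + (-506/(-47730) + 49722/16021)) = 1/(-253 + (-506*(-1/47730) + 49722*(1/16021))) = 1/(-253 + (253/23865 + 49722/16021)) = 1/(-253 + 32180239/10333545) = 1/(-2582206646/10333545) = -10333545/2582206646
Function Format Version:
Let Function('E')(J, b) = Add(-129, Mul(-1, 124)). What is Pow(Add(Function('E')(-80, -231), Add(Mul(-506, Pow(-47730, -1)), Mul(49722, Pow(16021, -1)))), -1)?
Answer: Rational(-10333545, 2582206646) ≈ -0.0040018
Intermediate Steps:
Function('E')(J, b) = -253 (Function('E')(J, b) = Add(-129, -124) = -253)
Pow(Add(Function('E')(-80, -231), Add(Mul(-506, Pow(-47730, -1)), Mul(49722, Pow(16021, -1)))), -1) = Pow(Add(-253, Add(Mul(-506, Pow(-47730, -1)), Mul(49722, Pow(16021, -1)))), -1) = Pow(Add(-253, Add(Mul(-506, Rational(-1, 47730)), Mul(49722, Rational(1, 16021)))), -1) = Pow(Add(-253, Add(Rational(253, 23865), Rational(49722, 16021))), -1) = Pow(Add(-253, Rational(32180239, 10333545)), -1) = Pow(Rational(-2582206646, 10333545), -1) = Rational(-10333545, 2582206646)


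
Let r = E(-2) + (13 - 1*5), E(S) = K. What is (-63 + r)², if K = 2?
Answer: 2809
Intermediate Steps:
E(S) = 2
r = 10 (r = 2 + (13 - 1*5) = 2 + (13 - 5) = 2 + 8 = 10)
(-63 + r)² = (-63 + 10)² = (-53)² = 2809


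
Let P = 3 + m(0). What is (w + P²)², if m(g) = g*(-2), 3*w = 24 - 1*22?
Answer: 841/9 ≈ 93.444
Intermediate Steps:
w = ⅔ (w = (24 - 1*22)/3 = (24 - 22)/3 = (⅓)*2 = ⅔ ≈ 0.66667)
m(g) = -2*g
P = 3 (P = 3 - 2*0 = 3 + 0 = 3)
(w + P²)² = (⅔ + 3²)² = (⅔ + 9)² = (29/3)² = 841/9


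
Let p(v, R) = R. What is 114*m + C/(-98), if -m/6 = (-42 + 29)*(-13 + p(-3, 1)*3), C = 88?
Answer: -4357124/49 ≈ -88921.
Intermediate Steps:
m = -780 (m = -6*(-42 + 29)*(-13 + 1*3) = -(-78)*(-13 + 3) = -(-78)*(-10) = -6*130 = -780)
114*m + C/(-98) = 114*(-780) + 88/(-98) = -88920 + 88*(-1/98) = -88920 - 44/49 = -4357124/49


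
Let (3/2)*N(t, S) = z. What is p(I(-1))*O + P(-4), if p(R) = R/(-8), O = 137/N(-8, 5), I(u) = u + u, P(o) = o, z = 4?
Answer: 283/32 ≈ 8.8438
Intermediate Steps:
N(t, S) = 8/3 (N(t, S) = (⅔)*4 = 8/3)
I(u) = 2*u
O = 411/8 (O = 137/(8/3) = 137*(3/8) = 411/8 ≈ 51.375)
p(R) = -R/8 (p(R) = R*(-⅛) = -R/8)
p(I(-1))*O + P(-4) = -(-1)/4*(411/8) - 4 = -⅛*(-2)*(411/8) - 4 = (¼)*(411/8) - 4 = 411/32 - 4 = 283/32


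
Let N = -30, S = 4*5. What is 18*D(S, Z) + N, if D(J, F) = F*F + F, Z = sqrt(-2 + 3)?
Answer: 6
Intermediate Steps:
S = 20
Z = 1 (Z = sqrt(1) = 1)
D(J, F) = F + F**2 (D(J, F) = F**2 + F = F + F**2)
18*D(S, Z) + N = 18*(1*(1 + 1)) - 30 = 18*(1*2) - 30 = 18*2 - 30 = 36 - 30 = 6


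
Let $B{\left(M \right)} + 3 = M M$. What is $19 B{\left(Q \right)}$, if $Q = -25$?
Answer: $11818$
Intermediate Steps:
$B{\left(M \right)} = -3 + M^{2}$ ($B{\left(M \right)} = -3 + M M = -3 + M^{2}$)
$19 B{\left(Q \right)} = 19 \left(-3 + \left(-25\right)^{2}\right) = 19 \left(-3 + 625\right) = 19 \cdot 622 = 11818$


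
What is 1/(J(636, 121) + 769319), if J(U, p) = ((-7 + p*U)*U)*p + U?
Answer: 1/5922457199 ≈ 1.6885e-10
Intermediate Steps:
J(U, p) = U + U*p*(-7 + U*p) (J(U, p) = ((-7 + U*p)*U)*p + U = (U*(-7 + U*p))*p + U = U*p*(-7 + U*p) + U = U + U*p*(-7 + U*p))
1/(J(636, 121) + 769319) = 1/(636*(1 - 7*121 + 636*121²) + 769319) = 1/(636*(1 - 847 + 636*14641) + 769319) = 1/(636*(1 - 847 + 9311676) + 769319) = 1/(636*9310830 + 769319) = 1/(5921687880 + 769319) = 1/5922457199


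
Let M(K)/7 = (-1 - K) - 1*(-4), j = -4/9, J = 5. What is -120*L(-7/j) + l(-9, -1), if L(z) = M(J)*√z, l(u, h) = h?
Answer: -1 + 2520*√7 ≈ 6666.3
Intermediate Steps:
j = -4/9 (j = -4*⅑ = -4/9 ≈ -0.44444)
M(K) = 21 - 7*K (M(K) = 7*((-1 - K) - 1*(-4)) = 7*((-1 - K) + 4) = 7*(3 - K) = 21 - 7*K)
L(z) = -14*√z (L(z) = (21 - 7*5)*√z = (21 - 35)*√z = -14*√z)
-120*L(-7/j) + l(-9, -1) = -(-1680)*√(-7/(-4/9)) - 1 = -(-1680)*√(-7*(-9/4)) - 1 = -(-1680)*√(63/4) - 1 = -(-1680)*3*√7/2 - 1 = -(-2520)*√7 - 1 = 2520*√7 - 1 = -1 + 2520*√7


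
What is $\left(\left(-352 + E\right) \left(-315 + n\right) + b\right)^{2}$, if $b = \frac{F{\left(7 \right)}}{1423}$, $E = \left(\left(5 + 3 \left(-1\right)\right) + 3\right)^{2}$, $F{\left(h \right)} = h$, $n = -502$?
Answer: $\frac{144527148617245696}{2024929} \approx 7.1374 \cdot 10^{10}$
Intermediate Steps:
$E = 25$ ($E = \left(\left(5 - 3\right) + 3\right)^{2} = \left(2 + 3\right)^{2} = 5^{2} = 25$)
$b = \frac{7}{1423} \approx 0.0049192$
$\left(\left(-352 + E\right) \left(-315 + n\right) + b\right)^{2} = \left(\left(-352 + 25\right) \left(-315 - 502\right) + \frac{7}{1423}\right)^{2} = \left(\left(-327\right) \left(-817\right) + \frac{7}{1423}\right)^{2} = \left(267159 + \frac{7}{1423}\right)^{2} = \left(\frac{380167264}{1423}\right)^{2} = \frac{144527148617245696}{2024929}$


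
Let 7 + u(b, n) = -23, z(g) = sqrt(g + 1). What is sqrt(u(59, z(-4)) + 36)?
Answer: sqrt(6) ≈ 2.4495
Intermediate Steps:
z(g) = sqrt(1 + g)
u(b, n) = -30 (u(b, n) = -7 - 23 = -30)
sqrt(u(59, z(-4)) + 36) = sqrt(-30 + 36) = sqrt(6)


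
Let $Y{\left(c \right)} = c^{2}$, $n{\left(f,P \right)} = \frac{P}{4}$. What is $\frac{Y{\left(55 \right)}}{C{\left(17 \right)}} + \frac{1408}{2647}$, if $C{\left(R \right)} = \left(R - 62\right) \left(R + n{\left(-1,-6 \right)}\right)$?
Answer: $- \frac{2810038}{738513} \approx -3.805$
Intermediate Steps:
$n{\left(f,P \right)} = \frac{P}{4}$ ($n{\left(f,P \right)} = P \frac{1}{4} = \frac{P}{4}$)
$C{\left(R \right)} = \left(-62 + R\right) \left(- \frac{3}{2} + R\right)$ ($C{\left(R \right)} = \left(R - 62\right) \left(R + \frac{1}{4} \left(-6\right)\right) = \left(-62 + R\right) \left(R - \frac{3}{2}\right) = \left(-62 + R\right) \left(- \frac{3}{2} + R\right)$)
$\frac{Y{\left(55 \right)}}{C{\left(17 \right)}} + \frac{1408}{2647} = \frac{55^{2}}{93 + 17^{2} - \frac{2159}{2}} + \frac{1408}{2647} = \frac{3025}{93 + 289 - \frac{2159}{2}} + 1408 \cdot \frac{1}{2647} = \frac{3025}{- \frac{1395}{2}} + \frac{1408}{2647} = 3025 \left(- \frac{2}{1395}\right) + \frac{1408}{2647} = - \frac{1210}{279} + \frac{1408}{2647} = - \frac{2810038}{738513}$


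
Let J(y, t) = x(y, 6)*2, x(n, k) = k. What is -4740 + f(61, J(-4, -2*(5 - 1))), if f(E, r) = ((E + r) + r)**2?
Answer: 2485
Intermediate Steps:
J(y, t) = 12 (J(y, t) = 6*2 = 12)
f(E, r) = (E + 2*r)**2
-4740 + f(61, J(-4, -2*(5 - 1))) = -4740 + (61 + 2*12)**2 = -4740 + (61 + 24)**2 = -4740 + 85**2 = -4740 + 7225 = 2485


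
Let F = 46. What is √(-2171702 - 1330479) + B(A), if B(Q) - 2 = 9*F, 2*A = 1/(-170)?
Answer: 416 + I*√3502181 ≈ 416.0 + 1871.4*I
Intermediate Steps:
A = -1/340 (A = (½)/(-170) = (½)*(-1/170) = -1/340 ≈ -0.0029412)
B(Q) = 416 (B(Q) = 2 + 9*46 = 2 + 414 = 416)
√(-2171702 - 1330479) + B(A) = √(-2171702 - 1330479) + 416 = √(-3502181) + 416 = I*√3502181 + 416 = 416 + I*√3502181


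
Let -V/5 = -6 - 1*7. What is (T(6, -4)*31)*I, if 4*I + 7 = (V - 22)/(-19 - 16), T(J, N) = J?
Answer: -13392/35 ≈ -382.63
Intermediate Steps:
V = 65 (V = -5*(-6 - 1*7) = -5*(-6 - 7) = -5*(-13) = 65)
I = -72/35 (I = -7/4 + ((65 - 22)/(-19 - 16))/4 = -7/4 + (43/(-35))/4 = -7/4 + (43*(-1/35))/4 = -7/4 + (¼)*(-43/35) = -7/4 - 43/140 = -72/35 ≈ -2.0571)
(T(6, -4)*31)*I = (6*31)*(-72/35) = 186*(-72/35) = -13392/35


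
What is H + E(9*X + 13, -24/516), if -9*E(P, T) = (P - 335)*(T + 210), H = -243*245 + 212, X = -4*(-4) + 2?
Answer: -21513521/387 ≈ -55591.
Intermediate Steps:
X = 18 (X = 16 + 2 = 18)
H = -59323 (H = -59535 + 212 = -59323)
E(P, T) = -(-335 + P)*(210 + T)/9 (E(P, T) = -(P - 335)*(T + 210)/9 = -(-335 + P)*(210 + T)/9)
H + E(9*X + 13, -24/516) = -59323 + (23450/3 - 70*(9*18 + 13)/3 + 335*(-24/516)/9 - (9*18 + 13)*(-24/516)/9) = -59323 + (23450/3 - 70*(162 + 13)/3 + 335*(-24*1/516)/9 - (162 + 13)*(-24*1/516)/9) = -59323 + (23450/3 - 70/3*175 + (335/9)*(-2/43) - ⅑*175*(-2/43)) = -59323 + (23450/3 - 12250/3 - 670/387 + 350/387) = -59323 + 1444480/387 = -21513521/387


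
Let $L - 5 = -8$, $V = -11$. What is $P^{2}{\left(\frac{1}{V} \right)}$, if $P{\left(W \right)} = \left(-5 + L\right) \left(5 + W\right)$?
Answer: $\frac{186624}{121} \approx 1542.3$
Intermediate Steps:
$L = -3$ ($L = 5 - 8 = -3$)
$P{\left(W \right)} = -40 - 8 W$ ($P{\left(W \right)} = \left(-5 - 3\right) \left(5 + W\right) = - 8 \left(5 + W\right) = -40 - 8 W$)
$P^{2}{\left(\frac{1}{V} \right)} = \left(-40 - \frac{8}{-11}\right)^{2} = \left(-40 - - \frac{8}{11}\right)^{2} = \left(-40 + \frac{8}{11}\right)^{2} = \left(- \frac{432}{11}\right)^{2} = \frac{186624}{121}$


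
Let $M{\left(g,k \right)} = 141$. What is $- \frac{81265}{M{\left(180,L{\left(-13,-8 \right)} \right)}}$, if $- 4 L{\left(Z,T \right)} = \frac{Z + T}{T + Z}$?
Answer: $- \frac{81265}{141} \approx -576.35$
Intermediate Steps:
$L{\left(Z,T \right)} = - \frac{1}{4}$ ($L{\left(Z,T \right)} = - \frac{\left(Z + T\right) \frac{1}{T + Z}}{4} = - \frac{\left(T + Z\right) \frac{1}{T + Z}}{4} = \left(- \frac{1}{4}\right) 1 = - \frac{1}{4}$)
$- \frac{81265}{M{\left(180,L{\left(-13,-8 \right)} \right)}} = - \frac{81265}{141}$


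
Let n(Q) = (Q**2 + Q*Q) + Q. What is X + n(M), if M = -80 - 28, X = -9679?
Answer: 13541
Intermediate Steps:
M = -108
n(Q) = Q + 2*Q**2 (n(Q) = (Q**2 + Q**2) + Q = 2*Q**2 + Q = Q + 2*Q**2)
X + n(M) = -9679 - 108*(1 + 2*(-108)) = -9679 - 108*(1 - 216) = -9679 - 108*(-215) = -9679 + 23220 = 13541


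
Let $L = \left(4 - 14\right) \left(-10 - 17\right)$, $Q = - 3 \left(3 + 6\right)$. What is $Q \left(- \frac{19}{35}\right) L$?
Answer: $\frac{27702}{7} \approx 3957.4$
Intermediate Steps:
$Q = -27$ ($Q = \left(-3\right) 9 = -27$)
$L = 270$ ($L = \left(-10\right) \left(-27\right) = 270$)
$Q \left(- \frac{19}{35}\right) L = - 27 \left(- \frac{19}{35}\right) 270 = - 27 \left(\left(-19\right) \frac{1}{35}\right) 270 = \left(-27\right) \left(- \frac{19}{35}\right) 270 = \frac{513}{35} \cdot 270 = \frac{27702}{7}$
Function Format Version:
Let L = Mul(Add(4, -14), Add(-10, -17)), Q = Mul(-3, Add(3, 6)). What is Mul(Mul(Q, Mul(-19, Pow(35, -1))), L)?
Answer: Rational(27702, 7) ≈ 3957.4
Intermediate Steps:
Q = -27 (Q = Mul(-3, 9) = -27)
L = 270 (L = Mul(-10, -27) = 270)
Mul(Mul(Q, Mul(-19, Pow(35, -1))), L) = Mul(Mul(-27, Mul(-19, Pow(35, -1))), 270) = Mul(Mul(-27, Mul(-19, Rational(1, 35))), 270) = Mul(Mul(-27, Rational(-19, 35)), 270) = Mul(Rational(513, 35), 270) = Rational(27702, 7)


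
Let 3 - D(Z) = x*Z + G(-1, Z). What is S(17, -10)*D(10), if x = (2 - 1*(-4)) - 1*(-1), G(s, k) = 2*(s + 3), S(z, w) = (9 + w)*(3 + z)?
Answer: 1420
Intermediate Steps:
S(z, w) = (3 + z)*(9 + w)
G(s, k) = 6 + 2*s (G(s, k) = 2*(3 + s) = 6 + 2*s)
x = 7 (x = (2 + 4) + 1 = 6 + 1 = 7)
D(Z) = -1 - 7*Z (D(Z) = 3 - (7*Z + (6 + 2*(-1))) = 3 - (7*Z + (6 - 2)) = 3 - (7*Z + 4) = 3 - (4 + 7*Z) = 3 + (-4 - 7*Z) = -1 - 7*Z)
S(17, -10)*D(10) = (27 + 3*(-10) + 9*17 - 10*17)*(-1 - 7*10) = (27 - 30 + 153 - 170)*(-1 - 70) = -20*(-71) = 1420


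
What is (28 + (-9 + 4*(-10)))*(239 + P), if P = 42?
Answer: -5901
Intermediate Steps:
(28 + (-9 + 4*(-10)))*(239 + P) = (28 + (-9 + 4*(-10)))*(239 + 42) = (28 + (-9 - 40))*281 = (28 - 49)*281 = -21*281 = -5901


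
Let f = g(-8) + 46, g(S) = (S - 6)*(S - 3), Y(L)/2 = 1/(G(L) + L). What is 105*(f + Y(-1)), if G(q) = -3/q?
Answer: 21105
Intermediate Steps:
Y(L) = 2/(L - 3/L) (Y(L) = 2/(-3/L + L) = 2/(L - 3/L))
g(S) = (-6 + S)*(-3 + S)
f = 200 (f = (18 + (-8)² - 9*(-8)) + 46 = (18 + 64 + 72) + 46 = 154 + 46 = 200)
105*(f + Y(-1)) = 105*(200 + 2*(-1)/(-3 + (-1)²)) = 105*(200 + 2*(-1)/(-3 + 1)) = 105*(200 + 2*(-1)/(-2)) = 105*(200 + 2*(-1)*(-½)) = 105*(200 + 1) = 105*201 = 21105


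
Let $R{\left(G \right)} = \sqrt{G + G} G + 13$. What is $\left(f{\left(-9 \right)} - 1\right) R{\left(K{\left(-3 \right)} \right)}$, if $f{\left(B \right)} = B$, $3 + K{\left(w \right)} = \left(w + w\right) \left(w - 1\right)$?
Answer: $-130 - 210 \sqrt{42} \approx -1491.0$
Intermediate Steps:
$K{\left(w \right)} = -3 + 2 w \left(-1 + w\right)$ ($K{\left(w \right)} = -3 + \left(w + w\right) \left(w - 1\right) = -3 + 2 w \left(-1 + w\right)$)
$R{\left(G \right)} = 13 + \sqrt{2} G^{\frac{3}{2}}$ ($R{\left(G \right)} = \sqrt{2 G} G + 13 = \sqrt{2} \sqrt{G} G + 13 = \sqrt{2} G^{\frac{3}{2}} + 13 = 13 + \sqrt{2} G^{\frac{3}{2}}$)
$\left(f{\left(-9 \right)} - 1\right) R{\left(K{\left(-3 \right)} \right)} = \left(-9 - 1\right) \left(13 + \sqrt{2} \left(-3 - -6 + 2 \left(-3\right)^{2}\right)^{\frac{3}{2}}\right) = - 10 \left(13 + \sqrt{2} \left(-3 + 6 + 2 \cdot 9\right)^{\frac{3}{2}}\right) = - 10 \left(13 + \sqrt{2} \left(-3 + 6 + 18\right)^{\frac{3}{2}}\right) = - 10 \left(13 + \sqrt{2} \cdot 21^{\frac{3}{2}}\right) = - 10 \left(13 + \sqrt{2} \cdot 21 \sqrt{21}\right) = - 10 \left(13 + 21 \sqrt{42}\right) = -130 - 210 \sqrt{42}$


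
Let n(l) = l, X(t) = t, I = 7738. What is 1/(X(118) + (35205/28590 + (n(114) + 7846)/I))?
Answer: 7374314/886835475 ≈ 0.0083153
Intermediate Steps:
1/(X(118) + (35205/28590 + (n(114) + 7846)/I)) = 1/(118 + (35205/28590 + (114 + 7846)/7738)) = 1/(118 + (35205*(1/28590) + 7960*(1/7738))) = 1/(118 + (2347/1906 + 3980/3869)) = 1/(118 + 16666423/7374314) = 1/(886835475/7374314) = 7374314/886835475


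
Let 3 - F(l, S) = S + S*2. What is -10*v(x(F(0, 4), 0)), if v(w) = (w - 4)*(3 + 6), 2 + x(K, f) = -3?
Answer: 810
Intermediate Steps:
F(l, S) = 3 - 3*S (F(l, S) = 3 - (S + S*2) = 3 - (S + 2*S) = 3 - 3*S)
x(K, f) = -5 (x(K, f) = -2 - 3 = -5)
v(w) = -36 + 9*w (v(w) = (-4 + w)*9 = -36 + 9*w)
-10*v(x(F(0, 4), 0)) = -10*(-36 + 9*(-5)) = -10*(-36 - 45) = -10*(-81) = 810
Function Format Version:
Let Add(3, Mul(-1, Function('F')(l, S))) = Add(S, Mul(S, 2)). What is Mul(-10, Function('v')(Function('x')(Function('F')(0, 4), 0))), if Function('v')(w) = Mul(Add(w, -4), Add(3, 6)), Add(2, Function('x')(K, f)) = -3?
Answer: 810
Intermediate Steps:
Function('F')(l, S) = Add(3, Mul(-3, S)) (Function('F')(l, S) = Add(3, Mul(-1, Add(S, Mul(S, 2)))) = Add(3, Mul(-1, Add(S, Mul(2, S)))) = Add(3, Mul(-1, Mul(3, S))) = Add(3, Mul(-3, S)))
Function('x')(K, f) = -5 (Function('x')(K, f) = Add(-2, -3) = -5)
Function('v')(w) = Add(-36, Mul(9, w)) (Function('v')(w) = Mul(Add(-4, w), 9) = Add(-36, Mul(9, w)))
Mul(-10, Function('v')(Function('x')(Function('F')(0, 4), 0))) = Mul(-10, Add(-36, Mul(9, -5))) = Mul(-10, Add(-36, -45)) = Mul(-10, -81) = 810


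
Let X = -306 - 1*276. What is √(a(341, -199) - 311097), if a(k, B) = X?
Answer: 3*I*√34631 ≈ 558.28*I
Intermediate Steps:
X = -582 (X = -306 - 276 = -582)
a(k, B) = -582
√(a(341, -199) - 311097) = √(-582 - 311097) = √(-311679) = 3*I*√34631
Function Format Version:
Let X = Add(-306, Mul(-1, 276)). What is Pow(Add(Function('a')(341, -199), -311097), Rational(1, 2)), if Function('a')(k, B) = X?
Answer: Mul(3, I, Pow(34631, Rational(1, 2))) ≈ Mul(558.28, I)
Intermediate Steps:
X = -582 (X = Add(-306, -276) = -582)
Function('a')(k, B) = -582
Pow(Add(Function('a')(341, -199), -311097), Rational(1, 2)) = Pow(Add(-582, -311097), Rational(1, 2)) = Pow(-311679, Rational(1, 2)) = Mul(3, I, Pow(34631, Rational(1, 2)))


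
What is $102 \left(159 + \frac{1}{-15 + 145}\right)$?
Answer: $\frac{1054221}{65} \approx 16219.0$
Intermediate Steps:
$102 \left(159 + \frac{1}{-15 + 145}\right) = 102 \left(159 + \frac{1}{130}\right) = 102 \cdot \frac{20671}{130} = \frac{1054221}{65}$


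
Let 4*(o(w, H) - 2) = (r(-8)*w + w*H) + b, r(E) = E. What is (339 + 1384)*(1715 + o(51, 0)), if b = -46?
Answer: 5525661/2 ≈ 2.7628e+6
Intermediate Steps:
o(w, H) = -19/2 - 2*w + H*w/4 (o(w, H) = 2 + ((-8*w + w*H) - 46)/4 = 2 + ((-8*w + H*w) - 46)/4 = 2 + (-46 - 8*w + H*w)/4 = 2 + (-23/2 - 2*w + H*w/4) = -19/2 - 2*w + H*w/4)
(339 + 1384)*(1715 + o(51, 0)) = (339 + 1384)*(1715 + (-19/2 - 2*51 + (¼)*0*51)) = 1723*(1715 + (-19/2 - 102 + 0)) = 1723*(1715 - 223/2) = 1723*(3207/2) = 5525661/2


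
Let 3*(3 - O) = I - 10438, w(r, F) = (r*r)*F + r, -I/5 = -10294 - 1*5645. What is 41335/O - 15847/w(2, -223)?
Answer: 493504303/30815360 ≈ 16.015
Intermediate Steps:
I = 79695 (I = -5*(-10294 - 1*5645) = -5*(-10294 - 5645) = -5*(-15939) = 79695)
w(r, F) = r + F*r² (w(r, F) = r²*F + r = F*r² + r = r + F*r²)
O = -69248/3 (O = 3 - (79695 - 10438)/3 = 3 - ⅓*69257 = 3 - 69257/3 = -69248/3 ≈ -23083.)
41335/O - 15847/w(2, -223) = 41335/(-69248/3) - 15847*1/(2*(1 - 223*2)) = 41335*(-3/69248) - 15847*1/(2*(1 - 446)) = -124005/69248 - 15847/(2*(-445)) = -124005/69248 - 15847/(-890) = -124005/69248 - 15847*(-1/890) = -124005/69248 + 15847/890 = 493504303/30815360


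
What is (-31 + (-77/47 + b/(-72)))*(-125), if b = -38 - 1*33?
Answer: 13388875/3384 ≈ 3956.5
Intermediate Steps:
b = -71 (b = -38 - 33 = -71)
(-31 + (-77/47 + b/(-72)))*(-125) = (-31 + (-77/47 - 71/(-72)))*(-125) = (-31 + (-77*1/47 - 71*(-1/72)))*(-125) = (-31 + (-77/47 + 71/72))*(-125) = (-31 - 2207/3384)*(-125) = -107111/3384*(-125) = 13388875/3384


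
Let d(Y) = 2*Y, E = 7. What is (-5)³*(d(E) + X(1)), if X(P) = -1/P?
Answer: -1625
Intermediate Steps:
(-5)³*(d(E) + X(1)) = (-5)³*(2*7 - 1/1) = -125*(14 - 1*1) = -125*(14 - 1) = -125*13 = -1625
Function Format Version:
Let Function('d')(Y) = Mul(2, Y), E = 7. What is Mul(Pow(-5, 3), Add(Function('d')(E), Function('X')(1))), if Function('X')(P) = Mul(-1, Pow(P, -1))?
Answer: -1625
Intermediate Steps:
Mul(Pow(-5, 3), Add(Function('d')(E), Function('X')(1))) = Mul(Pow(-5, 3), Add(Mul(2, 7), Mul(-1, Pow(1, -1)))) = Mul(-125, Add(14, Mul(-1, 1))) = Mul(-125, Add(14, -1)) = Mul(-125, 13) = -1625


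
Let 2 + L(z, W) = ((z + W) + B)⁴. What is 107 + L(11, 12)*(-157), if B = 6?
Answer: -111042696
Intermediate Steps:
L(z, W) = -2 + (6 + W + z)⁴ (L(z, W) = -2 + ((z + W) + 6)⁴ = -2 + ((W + z) + 6)⁴ = -2 + (6 + W + z)⁴)
107 + L(11, 12)*(-157) = 107 + (-2 + (6 + 12 + 11)⁴)*(-157) = 107 + (-2 + 29⁴)*(-157) = 107 + (-2 + 707281)*(-157) = 107 + 707279*(-157) = 107 - 111042803 = -111042696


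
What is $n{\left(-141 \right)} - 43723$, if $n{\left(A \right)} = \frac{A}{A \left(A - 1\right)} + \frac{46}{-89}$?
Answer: $- \frac{552577895}{12638} \approx -43724.0$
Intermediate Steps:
$n{\left(A \right)} = - \frac{46}{89} + \frac{1}{-1 + A}$ ($n{\left(A \right)} = \frac{A}{A \left(-1 + A\right)} + 46 \left(- \frac{1}{89}\right) = A \frac{1}{A \left(-1 + A\right)} - \frac{46}{89} = \frac{1}{-1 + A} - \frac{46}{89} = - \frac{46}{89} + \frac{1}{-1 + A}$)
$n{\left(-141 \right)} - 43723 = \frac{135 - -6486}{89 \left(-1 - 141\right)} - 43723 = \frac{135 + 6486}{89 \left(-142\right)} - 43723 = \frac{1}{89} \left(- \frac{1}{142}\right) 6621 - 43723 = - \frac{6621}{12638} - 43723 = - \frac{552577895}{12638}$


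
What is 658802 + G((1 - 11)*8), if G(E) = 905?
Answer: 659707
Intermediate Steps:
658802 + G((1 - 11)*8) = 658802 + 905 = 659707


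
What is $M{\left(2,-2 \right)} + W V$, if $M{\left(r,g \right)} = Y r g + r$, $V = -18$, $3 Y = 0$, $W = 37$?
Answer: $-664$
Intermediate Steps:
$Y = 0$ ($Y = \frac{1}{3} \cdot 0 = 0$)
$M{\left(r,g \right)} = r$ ($M{\left(r,g \right)} = 0 r g + r = 0 g + r = 0 + r = r$)
$M{\left(2,-2 \right)} + W V = 2 + 37 \left(-18\right) = 2 - 666 = -664$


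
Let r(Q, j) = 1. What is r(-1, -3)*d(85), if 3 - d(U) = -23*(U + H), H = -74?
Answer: 256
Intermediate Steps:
d(U) = -1699 + 23*U (d(U) = 3 - (-23)*(U - 74) = 3 - (-23)*(-74 + U) = 3 - (1702 - 23*U) = 3 + (-1702 + 23*U) = -1699 + 23*U)
r(-1, -3)*d(85) = 1*(-1699 + 23*85) = 1*(-1699 + 1955) = 1*256 = 256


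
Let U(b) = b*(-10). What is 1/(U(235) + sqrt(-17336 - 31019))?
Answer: -470/1114171 - I*sqrt(48355)/5570855 ≈ -0.00042184 - 3.9473e-5*I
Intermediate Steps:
U(b) = -10*b
1/(U(235) + sqrt(-17336 - 31019)) = 1/(-10*235 + sqrt(-17336 - 31019)) = 1/(-2350 + sqrt(-48355)) = 1/(-2350 + I*sqrt(48355))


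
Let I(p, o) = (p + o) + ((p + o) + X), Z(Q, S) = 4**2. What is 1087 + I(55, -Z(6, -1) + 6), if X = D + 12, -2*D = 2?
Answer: 1188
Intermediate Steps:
Z(Q, S) = 16
D = -1 (D = -1/2*2 = -1)
X = 11 (X = -1 + 12 = 11)
I(p, o) = 11 + 2*o + 2*p (I(p, o) = (p + o) + ((p + o) + 11) = (o + p) + ((o + p) + 11) = (o + p) + (11 + o + p) = 11 + 2*o + 2*p)
1087 + I(55, -Z(6, -1) + 6) = 1087 + (11 + 2*(-1*16 + 6) + 2*55) = 1087 + (11 + 2*(-16 + 6) + 110) = 1087 + (11 + 2*(-10) + 110) = 1087 + (11 - 20 + 110) = 1087 + 101 = 1188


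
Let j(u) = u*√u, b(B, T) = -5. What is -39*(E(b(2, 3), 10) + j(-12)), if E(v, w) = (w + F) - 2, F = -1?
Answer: -273 + 936*I*√3 ≈ -273.0 + 1621.2*I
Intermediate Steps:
j(u) = u^(3/2)
E(v, w) = -3 + w (E(v, w) = (w - 1) - 2 = (-1 + w) - 2 = -3 + w)
-39*(E(b(2, 3), 10) + j(-12)) = -39*((-3 + 10) + (-12)^(3/2)) = -39*(7 - 24*I*√3) = -273 + 936*I*√3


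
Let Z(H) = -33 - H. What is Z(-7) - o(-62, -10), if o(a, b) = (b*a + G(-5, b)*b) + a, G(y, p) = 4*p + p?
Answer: -1084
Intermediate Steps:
G(y, p) = 5*p
o(a, b) = a + 5*b² + a*b (o(a, b) = (b*a + (5*b)*b) + a = (a*b + 5*b²) + a = (5*b² + a*b) + a = a + 5*b² + a*b)
Z(-7) - o(-62, -10) = (-33 - 1*(-7)) - (-62 + 5*(-10)² - 62*(-10)) = (-33 + 7) - (-62 + 5*100 + 620) = -26 - (-62 + 500 + 620) = -26 - 1*1058 = -26 - 1058 = -1084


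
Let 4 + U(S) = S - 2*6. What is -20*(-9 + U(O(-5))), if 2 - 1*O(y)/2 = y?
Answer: 220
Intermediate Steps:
O(y) = 4 - 2*y
U(S) = -16 + S (U(S) = -4 + (S - 2*6) = -4 + (S - 12) = -4 + (-12 + S) = -16 + S)
-20*(-9 + U(O(-5))) = -20*(-9 + (-16 + (4 - 2*(-5)))) = -20*(-9 + (-16 + (4 + 10))) = -20*(-9 + (-16 + 14)) = -20*(-9 - 2) = -20*(-11) = 220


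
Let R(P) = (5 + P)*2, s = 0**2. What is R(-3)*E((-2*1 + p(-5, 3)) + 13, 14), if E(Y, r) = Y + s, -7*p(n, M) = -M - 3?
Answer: 332/7 ≈ 47.429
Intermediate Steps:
s = 0
p(n, M) = 3/7 + M/7 (p(n, M) = -(-M - 3)/7 = -(-3 - M)/7 = 3/7 + M/7)
R(P) = 10 + 2*P
E(Y, r) = Y (E(Y, r) = Y + 0 = Y)
R(-3)*E((-2*1 + p(-5, 3)) + 13, 14) = (10 + 2*(-3))*((-2*1 + (3/7 + (1/7)*3)) + 13) = (10 - 6)*((-2 + (3/7 + 3/7)) + 13) = 4*((-2 + 6/7) + 13) = 4*(-8/7 + 13) = 4*(83/7) = 332/7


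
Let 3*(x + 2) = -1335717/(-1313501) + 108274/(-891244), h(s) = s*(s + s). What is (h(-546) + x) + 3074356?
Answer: 6445457143633226813/1755974827866 ≈ 3.6706e+6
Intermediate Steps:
h(s) = 2*s² (h(s) = s*(2*s) = 2*s²)
x = -2987833778395/1755974827866 (x = -2 + (-1335717/(-1313501) + 108274/(-891244))/3 = -2 + (-1335717*(-1/1313501) + 108274*(-1/891244))/3 = -2 + (1335717/1313501 - 54137/445622)/3 = -2 + (⅓)*(524115877337/585324942622) = -2 + 524115877337/1755974827866 = -2987833778395/1755974827866 ≈ -1.7015)
(h(-546) + x) + 3074356 = (2*(-546)² - 2987833778395/1755974827866) + 3074356 = (2*298116 - 2987833778395/1755974827866) + 3074356 = (596232 - 2987833778395/1755974827866) + 3074356 = 1046965395734422517/1755974827866 + 3074356 = 6445457143633226813/1755974827866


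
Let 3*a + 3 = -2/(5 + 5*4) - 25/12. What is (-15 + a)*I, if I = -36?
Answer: 15049/25 ≈ 601.96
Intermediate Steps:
a = -1549/900 (a = -1 + (-2/(5 + 5*4) - 25/12)/3 = -1 + (-2/(5 + 20) - 25*1/12)/3 = -1 + (-2/25 - 25/12)/3 = -1 + (⅓)*(-649/300) = -1 - 649/900 = -1549/900 ≈ -1.7211)
(-15 + a)*I = (-15 - 1549/900)*(-36) = -15049/900*(-36) = 15049/25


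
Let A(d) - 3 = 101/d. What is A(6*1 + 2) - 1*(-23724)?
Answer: 189917/8 ≈ 23740.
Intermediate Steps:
A(d) = 3 + 101/d
A(6*1 + 2) - 1*(-23724) = (3 + 101/(6*1 + 2)) - 1*(-23724) = (3 + 101/(6 + 2)) + 23724 = (3 + 101/8) + 23724 = 125/8 + 23724 = 189917/8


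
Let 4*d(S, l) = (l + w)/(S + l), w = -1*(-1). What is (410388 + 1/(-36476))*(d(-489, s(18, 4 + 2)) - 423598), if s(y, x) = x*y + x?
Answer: -1902291618970539601/10942800 ≈ -1.7384e+11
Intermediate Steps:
s(y, x) = x + x*y
w = 1
d(S, l) = (1 + l)/(4*(S + l)) (d(S, l) = ((l + 1)/(S + l))/4 = ((1 + l)/(S + l))/4 = (1 + l)/(4*(S + l)))
(410388 + 1/(-36476))*(d(-489, s(18, 4 + 2)) - 423598) = (410388 + 1/(-36476))*((1 + (4 + 2)*(1 + 18))/(4*(-489 + (4 + 2)*(1 + 18))) - 423598) = (410388 - 1/36476)*((1 + 6*19)/(4*(-489 + 6*19)) - 423598) = 14969312687*((1 + 114)/(4*(-489 + 114)) - 423598)/36476 = 14969312687*((1/4)*115/(-375) - 423598)/36476 = 14969312687*((1/4)*(-1/375)*115 - 423598)/36476 = 14969312687*(-23/300 - 423598)/36476 = (14969312687/36476)*(-127079423/300) = -1902291618970539601/10942800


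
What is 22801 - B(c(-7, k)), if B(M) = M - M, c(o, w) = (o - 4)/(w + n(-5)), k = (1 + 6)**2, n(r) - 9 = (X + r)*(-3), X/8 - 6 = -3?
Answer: 22801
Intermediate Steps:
X = 24 (X = 48 + 8*(-3) = 48 - 24 = 24)
n(r) = -63 - 3*r (n(r) = 9 + (24 + r)*(-3) = 9 + (-72 - 3*r) = -63 - 3*r)
k = 49 (k = 7**2 = 49)
c(o, w) = (-4 + o)/(-48 + w) (c(o, w) = (o - 4)/(w + (-63 - 3*(-5))) = (-4 + o)/(w + (-63 + 15)) = (-4 + o)/(w - 48) = (-4 + o)/(-48 + w))
B(M) = 0
22801 - B(c(-7, k)) = 22801 - 1*0 = 22801 + 0 = 22801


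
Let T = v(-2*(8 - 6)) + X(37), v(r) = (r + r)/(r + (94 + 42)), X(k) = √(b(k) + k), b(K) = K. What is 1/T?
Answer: 33/40291 + 1089*√74/80582 ≈ 0.11707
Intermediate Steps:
X(k) = √2*√k (X(k) = √(k + k) = √(2*k) = √2*√k)
v(r) = 2*r/(136 + r) (v(r) = (2*r)/(r + 136) = (2*r)/(136 + r) = 2*r/(136 + r))
T = -2/33 + √74 (T = 2*(-2*(8 - 6))/(136 - 2*(8 - 6)) + √2*√37 = 2*(-2*2)/(136 - 2*2) + √74 = 2*(-4)/(136 - 4) + √74 = 2*(-4)/132 + √74 = 2*(-4)*(1/132) + √74 = -2/33 + √74 ≈ 8.5417)
1/T = 1/(-2/33 + √74)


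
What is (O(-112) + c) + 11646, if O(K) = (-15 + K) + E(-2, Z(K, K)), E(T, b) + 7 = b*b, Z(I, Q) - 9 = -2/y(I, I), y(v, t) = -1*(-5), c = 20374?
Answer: 798999/25 ≈ 31960.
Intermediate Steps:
y(v, t) = 5
Z(I, Q) = 43/5 (Z(I, Q) = 9 - 2/5 = 9 - 2*⅕ = 9 - ⅖ = 43/5)
E(T, b) = -7 + b² (E(T, b) = -7 + b*b = -7 + b²)
O(K) = 1299/25 + K (O(K) = (-15 + K) + (-7 + (43/5)²) = (-15 + K) + (-7 + 1849/25) = (-15 + K) + 1674/25 = 1299/25 + K)
(O(-112) + c) + 11646 = ((1299/25 - 112) + 20374) + 11646 = (-1501/25 + 20374) + 11646 = 507849/25 + 11646 = 798999/25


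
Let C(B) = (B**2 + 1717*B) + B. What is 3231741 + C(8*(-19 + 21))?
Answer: 3259485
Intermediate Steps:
C(B) = B**2 + 1718*B
3231741 + C(8*(-19 + 21)) = 3231741 + (8*(-19 + 21))*(1718 + 8*(-19 + 21)) = 3231741 + (8*2)*(1718 + 8*2) = 3231741 + 16*(1718 + 16) = 3231741 + 16*1734 = 3231741 + 27744 = 3259485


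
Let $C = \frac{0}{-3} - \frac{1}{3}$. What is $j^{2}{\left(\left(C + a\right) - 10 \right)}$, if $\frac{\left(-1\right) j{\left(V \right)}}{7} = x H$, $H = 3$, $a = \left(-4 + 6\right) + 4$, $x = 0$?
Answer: $0$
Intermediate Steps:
$C = - \frac{1}{3}$ ($C = 0 \left(- \frac{1}{3}\right) - \frac{1}{3} = 0 - \frac{1}{3} = - \frac{1}{3} \approx -0.33333$)
$a = 6$ ($a = 2 + 4 = 6$)
$j{\left(V \right)} = 0$ ($j{\left(V \right)} = - 7 \cdot 0 \cdot 3 = \left(-7\right) 0 = 0$)
$j^{2}{\left(\left(C + a\right) - 10 \right)} = 0^{2} = 0$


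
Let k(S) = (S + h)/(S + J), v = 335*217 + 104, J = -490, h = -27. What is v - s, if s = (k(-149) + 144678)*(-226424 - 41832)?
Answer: 24800157593569/639 ≈ 3.8811e+10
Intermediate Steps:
v = 72799 (v = 72695 + 104 = 72799)
k(S) = (-27 + S)/(-490 + S) (k(S) = (S - 27)/(S - 490) = (-27 + S)/(-490 + S))
s = -24800111075008/639 (s = ((-27 - 149)/(-490 - 149) + 144678)*(-226424 - 41832) = (-176/(-639) + 144678)*(-268256) = (-1/639*(-176) + 144678)*(-268256) = (176/639 + 144678)*(-268256) = (92449418/639)*(-268256) = -24800111075008/639 ≈ -3.8811e+10)
v - s = 72799 - 1*(-24800111075008/639) = 72799 + 24800111075008/639 = 24800157593569/639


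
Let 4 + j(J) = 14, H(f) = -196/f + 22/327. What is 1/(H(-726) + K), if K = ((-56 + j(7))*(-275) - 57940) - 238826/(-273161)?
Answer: -514674347/23308977619024 ≈ -2.2081e-5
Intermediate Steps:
H(f) = 22/327 - 196/f (H(f) = -196/f + 22*(1/327) = -196/f + 22/327 = 22/327 - 196/f)
j(J) = 10 (j(J) = -4 + 14 = 10)
K = -1767317552/39023 (K = ((-56 + 10)*(-275) - 57940) - 238826/(-273161) = (-46*(-275) - 57940) - 238826*(-1/273161) = (12650 - 57940) + 34118/39023 = -45290 + 34118/39023 = -1767317552/39023 ≈ -45289.)
1/(H(-726) + K) = 1/((22/327 - 196/(-726)) - 1767317552/39023) = 1/((22/327 - 196*(-1/726)) - 1767317552/39023) = 1/((22/327 + 98/363) - 1767317552/39023) = 1/(4448/13189 - 1767317552/39023) = 1/(-23308977619024/514674347) = -514674347/23308977619024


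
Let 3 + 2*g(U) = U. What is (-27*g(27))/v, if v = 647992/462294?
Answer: -18722907/80999 ≈ -231.15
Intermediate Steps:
v = 323996/231147 (v = 647992*(1/462294) = 323996/231147 ≈ 1.4017)
g(U) = -3/2 + U/2
(-27*g(27))/v = (-27*(-3/2 + (½)*27))/(323996/231147) = -27*(-3/2 + 27/2)*(231147/323996) = -27*12*(231147/323996) = -324*231147/323996 = -18722907/80999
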